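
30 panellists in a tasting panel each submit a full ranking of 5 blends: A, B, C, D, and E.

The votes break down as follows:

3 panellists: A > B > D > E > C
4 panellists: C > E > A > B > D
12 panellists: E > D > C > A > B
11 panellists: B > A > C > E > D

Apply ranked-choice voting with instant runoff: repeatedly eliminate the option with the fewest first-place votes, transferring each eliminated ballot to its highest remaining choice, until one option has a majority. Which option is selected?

Round 1: E 12, B 11, C 4, A 3, D 0. D has the fewest and is eliminated.
Round 2: E 12, B 11, C 4, A 3. A has the fewest and is eliminated.
Round 3: B 14, E 12, C 4. C has the fewest and is eliminated.
Round 4: E 16, B 14. E has a majority.

E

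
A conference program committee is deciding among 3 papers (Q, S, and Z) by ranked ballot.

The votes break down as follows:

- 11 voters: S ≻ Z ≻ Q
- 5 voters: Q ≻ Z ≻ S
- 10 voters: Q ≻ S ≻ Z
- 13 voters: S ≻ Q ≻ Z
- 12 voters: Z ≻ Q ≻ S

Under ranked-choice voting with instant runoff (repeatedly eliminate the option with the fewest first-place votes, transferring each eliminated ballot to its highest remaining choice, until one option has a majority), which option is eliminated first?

Z

Round 1: S 24, Q 15, Z 12. Z has the fewest and is eliminated.
Round 2: Q 27, S 24. Q has a majority.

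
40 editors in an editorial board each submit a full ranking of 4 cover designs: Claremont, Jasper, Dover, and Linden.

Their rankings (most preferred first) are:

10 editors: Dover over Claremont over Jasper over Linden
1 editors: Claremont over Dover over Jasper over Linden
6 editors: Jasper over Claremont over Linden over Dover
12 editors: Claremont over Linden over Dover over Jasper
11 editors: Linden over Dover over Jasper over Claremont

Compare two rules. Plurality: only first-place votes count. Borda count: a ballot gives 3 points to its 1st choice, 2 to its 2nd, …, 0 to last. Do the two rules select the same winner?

Yes

Plurality first-place counts: Claremont 13, Jasper 6, Dover 10, Linden 11 → Claremont.
Borda totals: Claremont 71, Jasper 40, Dover 66, Linden 63 → Claremont.
The two rules agree on Claremont.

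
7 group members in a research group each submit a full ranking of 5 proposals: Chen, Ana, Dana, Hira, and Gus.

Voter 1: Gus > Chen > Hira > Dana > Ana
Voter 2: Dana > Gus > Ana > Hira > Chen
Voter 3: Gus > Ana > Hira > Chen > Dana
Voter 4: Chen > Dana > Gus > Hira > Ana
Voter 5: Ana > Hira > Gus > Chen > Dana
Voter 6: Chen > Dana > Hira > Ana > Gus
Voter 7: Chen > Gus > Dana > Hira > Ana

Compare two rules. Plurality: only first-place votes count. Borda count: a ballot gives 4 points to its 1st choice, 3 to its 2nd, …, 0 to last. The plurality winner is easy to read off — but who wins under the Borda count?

Gus

Plurality first-place counts: Chen 3, Ana 1, Dana 1, Hira 0, Gus 2 → Chen.
Borda totals: Chen 17, Ana 10, Dana 13, Hira 12, Gus 18 → Gus.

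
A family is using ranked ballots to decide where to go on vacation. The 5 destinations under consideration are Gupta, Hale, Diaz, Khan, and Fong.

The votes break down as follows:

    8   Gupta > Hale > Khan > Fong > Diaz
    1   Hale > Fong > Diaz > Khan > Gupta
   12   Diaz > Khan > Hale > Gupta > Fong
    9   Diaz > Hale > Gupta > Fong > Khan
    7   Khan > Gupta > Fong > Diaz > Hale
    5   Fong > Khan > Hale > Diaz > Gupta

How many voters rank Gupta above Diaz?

Ballots ranking Gupta above Diaz: 8+7 = 15.
Ballots ranking Diaz above Gupta: 1+12+9+5 = 27.
So 15 of 42 voters prefer Gupta to Diaz.

15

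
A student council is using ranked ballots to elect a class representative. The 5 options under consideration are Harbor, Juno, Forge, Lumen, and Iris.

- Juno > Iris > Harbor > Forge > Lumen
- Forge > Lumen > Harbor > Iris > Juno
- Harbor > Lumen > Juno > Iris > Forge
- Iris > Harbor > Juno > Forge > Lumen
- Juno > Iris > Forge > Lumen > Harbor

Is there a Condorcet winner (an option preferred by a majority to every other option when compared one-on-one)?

No

Head-to-head results (5 voters total):
Harbor vs Juno: Harbor wins 3–2.
Harbor vs Forge: Harbor wins 3–2.
Harbor vs Lumen: Harbor wins 3–2.
Harbor vs Iris: Iris wins 3–2.
Juno vs Forge: Juno wins 4–1.
Juno vs Lumen: Juno wins 3–2.
Juno vs Iris: Juno wins 3–2.
Forge vs Lumen: Forge wins 4–1.
Forge vs Iris: Iris wins 4–1.
Lumen vs Iris: Iris wins 3–2.
No candidate beats all others: Harbor beats Juno beats Iris beats Harbor, a majority cycle.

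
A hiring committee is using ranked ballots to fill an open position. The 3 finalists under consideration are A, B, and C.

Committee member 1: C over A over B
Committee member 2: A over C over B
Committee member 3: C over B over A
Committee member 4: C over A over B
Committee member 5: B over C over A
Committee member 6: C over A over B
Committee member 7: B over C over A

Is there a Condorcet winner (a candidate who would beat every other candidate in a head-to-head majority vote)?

Yes

Head-to-head results (7 voters total):
A vs B: A wins 4–3.
A vs C: C wins 6–1.
B vs C: C wins 5–2.
C beats each rival — A (6–1), B (5–2) — so C is the Condorcet winner.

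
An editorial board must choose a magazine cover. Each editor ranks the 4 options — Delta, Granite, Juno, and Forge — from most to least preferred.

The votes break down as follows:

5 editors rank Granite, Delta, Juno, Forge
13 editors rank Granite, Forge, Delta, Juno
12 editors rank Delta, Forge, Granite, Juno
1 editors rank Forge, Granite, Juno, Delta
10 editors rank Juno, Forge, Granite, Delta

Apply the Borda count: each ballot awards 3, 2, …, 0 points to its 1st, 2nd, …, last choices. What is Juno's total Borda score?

36

Borda scores:
  Delta: 5·2 + 13·1 + 12·3 + 0 + 10·0 = 59
  Granite: 5·3 + 13·3 + 12·1 + 2 + 10·1 = 78
  Juno: 5·1 + 13·0 + 12·0 + 1 + 10·3 = 36
  Forge: 5·0 + 13·2 + 12·2 + 3 + 10·2 = 73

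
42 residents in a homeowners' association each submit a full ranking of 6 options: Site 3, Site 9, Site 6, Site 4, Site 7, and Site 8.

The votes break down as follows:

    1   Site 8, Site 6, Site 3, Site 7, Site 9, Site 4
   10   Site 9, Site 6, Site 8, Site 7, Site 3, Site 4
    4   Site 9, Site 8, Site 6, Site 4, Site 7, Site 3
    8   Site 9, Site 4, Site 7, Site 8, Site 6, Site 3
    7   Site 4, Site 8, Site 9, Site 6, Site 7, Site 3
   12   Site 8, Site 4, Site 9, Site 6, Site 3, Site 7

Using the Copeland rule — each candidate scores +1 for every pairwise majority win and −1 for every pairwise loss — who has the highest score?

Site 9

Pairwise results:
  Site 3 vs Site 9: Site 9 wins 41–1.
  Site 3 vs Site 6: Site 6 wins 42–0.
  Site 3 vs Site 4: Site 4 wins 31–11.
  Site 3 vs Site 7: Site 7 wins 29–13.
  Site 3 vs Site 8: Site 8 wins 42–0.
  Site 9 vs Site 6: Site 9 wins 41–1.
  Site 9 vs Site 4: Site 9 wins 23–19.
  Site 9 vs Site 7: Site 9 wins 41–1.
  Site 9 vs Site 8: Site 9 wins 22–20.
  Site 6 vs Site 4: Site 4 wins 27–15.
  Site 6 vs Site 7: Site 6 wins 34–8.
  Site 6 vs Site 8: Site 8 wins 32–10.
  Site 4 vs Site 7: Site 4 wins 31–11.
  Site 4 vs Site 8: Site 8 wins 27–15.
  Site 7 vs Site 8: Site 8 wins 34–8.
Copeland scores (wins − losses):
  Site 3: 0 − 5 = -5
  Site 9: 5 − 0 = 5
  Site 6: 2 − 3 = -1
  Site 4: 3 − 2 = 1
  Site 7: 1 − 4 = -3
  Site 8: 4 − 1 = 3
Site 9 has the best Copeland score.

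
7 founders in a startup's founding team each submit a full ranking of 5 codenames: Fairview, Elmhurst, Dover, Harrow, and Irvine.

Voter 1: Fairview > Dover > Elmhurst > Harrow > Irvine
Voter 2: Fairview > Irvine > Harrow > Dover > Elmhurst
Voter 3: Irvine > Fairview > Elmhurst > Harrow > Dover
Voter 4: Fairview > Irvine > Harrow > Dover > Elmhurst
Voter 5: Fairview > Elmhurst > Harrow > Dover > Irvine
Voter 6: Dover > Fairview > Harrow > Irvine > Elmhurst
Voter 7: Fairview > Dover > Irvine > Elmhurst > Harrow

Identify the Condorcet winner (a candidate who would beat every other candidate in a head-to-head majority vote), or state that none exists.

Head-to-head results (7 voters total):
Fairview vs Elmhurst: Fairview wins 7–0.
Fairview vs Dover: Fairview wins 6–1.
Fairview vs Harrow: Fairview wins 7–0.
Fairview vs Irvine: Fairview wins 6–1.
Elmhurst vs Dover: Dover wins 5–2.
Elmhurst vs Harrow: Elmhurst wins 4–3.
Elmhurst vs Irvine: Irvine wins 5–2.
Dover vs Harrow: Harrow wins 4–3.
Dover vs Irvine: Dover wins 4–3.
Harrow vs Irvine: Irvine wins 4–3.
Fairview beats each rival — Elmhurst (7–0), Dover (6–1), Harrow (7–0), Irvine (6–1) — so Fairview is the Condorcet winner.

Fairview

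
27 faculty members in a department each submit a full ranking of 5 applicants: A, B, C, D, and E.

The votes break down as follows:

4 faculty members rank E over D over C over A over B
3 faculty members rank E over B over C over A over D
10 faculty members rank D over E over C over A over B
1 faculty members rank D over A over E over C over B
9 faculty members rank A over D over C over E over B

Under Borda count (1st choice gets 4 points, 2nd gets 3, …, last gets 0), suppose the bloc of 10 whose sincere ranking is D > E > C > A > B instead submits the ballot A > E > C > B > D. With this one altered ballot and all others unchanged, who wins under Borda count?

A

Borda totals with the altered ballot: A 86, B 19, C 53, D 43, E 69.
The switch changes the winner from D to A.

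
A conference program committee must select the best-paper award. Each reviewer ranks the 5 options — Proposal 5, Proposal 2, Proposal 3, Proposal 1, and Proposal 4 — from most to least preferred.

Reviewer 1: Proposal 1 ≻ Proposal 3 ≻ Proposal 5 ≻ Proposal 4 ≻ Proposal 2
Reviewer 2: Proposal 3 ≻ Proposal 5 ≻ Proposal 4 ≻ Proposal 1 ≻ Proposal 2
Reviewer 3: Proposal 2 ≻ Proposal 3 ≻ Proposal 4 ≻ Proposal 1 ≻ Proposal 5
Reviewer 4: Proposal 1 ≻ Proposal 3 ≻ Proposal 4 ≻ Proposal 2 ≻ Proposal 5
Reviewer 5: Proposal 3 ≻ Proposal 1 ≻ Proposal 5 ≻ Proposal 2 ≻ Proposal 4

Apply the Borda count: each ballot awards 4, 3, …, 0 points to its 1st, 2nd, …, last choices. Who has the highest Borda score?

Proposal 3

Borda scores:
  Proposal 5: 2 + 3 + 0 + 0 + 2 = 7
  Proposal 2: 0 + 0 + 4 + 1 + 1 = 6
  Proposal 3: 3 + 4 + 3 + 3 + 4 = 17
  Proposal 1: 4 + 1 + 1 + 4 + 3 = 13
  Proposal 4: 1 + 2 + 2 + 2 + 0 = 7
Proposal 3 has the highest total.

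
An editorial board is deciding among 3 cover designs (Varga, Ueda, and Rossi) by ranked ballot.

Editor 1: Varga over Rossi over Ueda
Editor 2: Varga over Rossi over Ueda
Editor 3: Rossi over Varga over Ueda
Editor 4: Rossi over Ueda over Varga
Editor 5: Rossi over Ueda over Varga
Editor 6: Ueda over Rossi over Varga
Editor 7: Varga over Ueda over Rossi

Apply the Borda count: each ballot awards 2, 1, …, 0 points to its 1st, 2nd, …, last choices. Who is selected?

Borda scores:
  Varga: 2 + 2 + 1 + 0 + 0 + 0 + 2 = 7
  Ueda: 0 + 0 + 0 + 1 + 1 + 2 + 1 = 5
  Rossi: 1 + 1 + 2 + 2 + 2 + 1 + 0 = 9
Rossi has the highest total.

Rossi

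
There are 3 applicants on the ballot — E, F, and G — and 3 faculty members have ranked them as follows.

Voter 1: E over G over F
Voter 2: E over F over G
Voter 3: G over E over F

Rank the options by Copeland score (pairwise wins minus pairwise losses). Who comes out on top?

E

Pairwise results:
  E vs F: E wins 3–0.
  E vs G: E wins 2–1.
  F vs G: G wins 2–1.
Copeland scores (wins − losses):
  E: 2 − 0 = 2
  F: 0 − 2 = -2
  G: 1 − 1 = 0
E has the best Copeland score.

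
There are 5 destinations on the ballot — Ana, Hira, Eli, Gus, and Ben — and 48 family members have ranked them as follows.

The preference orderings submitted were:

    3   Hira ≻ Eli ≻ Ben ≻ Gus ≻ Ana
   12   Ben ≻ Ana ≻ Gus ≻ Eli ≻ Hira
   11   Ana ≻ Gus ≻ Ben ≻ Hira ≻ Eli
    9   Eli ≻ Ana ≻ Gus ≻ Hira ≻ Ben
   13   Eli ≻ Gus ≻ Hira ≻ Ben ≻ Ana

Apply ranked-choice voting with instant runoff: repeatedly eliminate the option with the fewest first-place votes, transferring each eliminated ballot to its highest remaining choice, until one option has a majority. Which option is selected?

Eli

Round 1: Eli 22, Ben 12, Ana 11, Hira 3, Gus 0. Gus has the fewest and is eliminated.
Round 2: Eli 22, Ben 12, Ana 11, Hira 3. Hira has the fewest and is eliminated.
Round 3: Eli 25, Ben 12, Ana 11. Eli has a majority.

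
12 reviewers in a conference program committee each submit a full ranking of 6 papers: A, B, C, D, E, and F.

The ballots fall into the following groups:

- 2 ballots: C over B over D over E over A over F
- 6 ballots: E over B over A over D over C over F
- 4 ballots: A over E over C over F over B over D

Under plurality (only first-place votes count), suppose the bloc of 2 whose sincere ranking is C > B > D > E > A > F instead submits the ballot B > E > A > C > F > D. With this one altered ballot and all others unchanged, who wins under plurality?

E

First-place totals with the altered ballot: A 4, B 2, C 0, D 0, E 6, F 0.
The winner is unchanged: still E.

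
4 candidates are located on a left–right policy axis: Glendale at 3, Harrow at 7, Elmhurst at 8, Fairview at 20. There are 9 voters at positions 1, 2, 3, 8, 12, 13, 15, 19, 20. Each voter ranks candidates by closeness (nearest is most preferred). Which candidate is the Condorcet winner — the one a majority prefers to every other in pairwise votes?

Elmhurst

With single-peaked preferences on a line, the Condorcet winner is the candidate closest to the median voter.
The median voter (position 12) is closest to Elmhurst at 8.
Check: Elmhurst vs Harrow — voters closer to Elmhurst: 6 of 9.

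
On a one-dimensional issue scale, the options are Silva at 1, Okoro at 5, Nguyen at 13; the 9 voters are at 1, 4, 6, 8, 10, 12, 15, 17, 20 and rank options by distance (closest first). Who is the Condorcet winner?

With single-peaked preferences on a line, the Condorcet winner is the candidate closest to the median voter.
The median voter (position 10) is closest to Nguyen at 13.
Check: Nguyen vs Silva — voters closer to Nguyen: 6 of 9.

Nguyen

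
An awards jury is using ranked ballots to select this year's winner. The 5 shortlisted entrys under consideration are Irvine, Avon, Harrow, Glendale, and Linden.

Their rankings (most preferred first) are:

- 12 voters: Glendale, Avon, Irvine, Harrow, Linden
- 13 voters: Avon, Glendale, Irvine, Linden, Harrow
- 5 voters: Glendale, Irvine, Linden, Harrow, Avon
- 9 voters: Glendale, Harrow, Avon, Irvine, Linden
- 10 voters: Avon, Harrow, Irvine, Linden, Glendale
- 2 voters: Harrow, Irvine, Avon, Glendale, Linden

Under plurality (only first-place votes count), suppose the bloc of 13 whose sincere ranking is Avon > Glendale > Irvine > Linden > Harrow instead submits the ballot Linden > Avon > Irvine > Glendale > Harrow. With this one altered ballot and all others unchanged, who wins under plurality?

First-place totals with the altered ballot: Irvine 0, Avon 10, Harrow 2, Glendale 26, Linden 13.
The winner is unchanged: still Glendale.

Glendale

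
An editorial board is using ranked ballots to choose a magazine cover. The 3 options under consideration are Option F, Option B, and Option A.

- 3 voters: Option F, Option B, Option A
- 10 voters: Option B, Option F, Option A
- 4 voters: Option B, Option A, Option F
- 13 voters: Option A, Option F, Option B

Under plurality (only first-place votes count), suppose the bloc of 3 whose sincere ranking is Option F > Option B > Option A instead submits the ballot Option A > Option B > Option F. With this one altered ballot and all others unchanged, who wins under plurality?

Option A

First-place totals with the altered ballot: Option F 0, Option B 14, Option A 16.
The switch changes the winner from Option B to Option A.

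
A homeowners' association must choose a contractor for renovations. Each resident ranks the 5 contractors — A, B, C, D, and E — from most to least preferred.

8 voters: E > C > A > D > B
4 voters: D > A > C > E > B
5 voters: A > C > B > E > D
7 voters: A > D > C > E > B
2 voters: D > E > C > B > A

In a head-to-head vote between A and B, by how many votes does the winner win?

Ballots ranking A above B: 8+4+5+7 = 24.
Ballots ranking B above A: 2.
A wins 24–2, a margin of 22.

22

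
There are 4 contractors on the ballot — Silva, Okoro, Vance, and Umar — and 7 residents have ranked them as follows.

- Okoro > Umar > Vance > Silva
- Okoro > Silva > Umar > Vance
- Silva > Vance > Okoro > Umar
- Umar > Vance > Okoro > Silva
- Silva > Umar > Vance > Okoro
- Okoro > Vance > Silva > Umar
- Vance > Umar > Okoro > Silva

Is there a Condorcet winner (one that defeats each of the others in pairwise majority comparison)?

Head-to-head results (7 voters total):
Silva vs Okoro: Okoro wins 5–2.
Silva vs Vance: Vance wins 4–3.
Silva vs Umar: Silva wins 4–3.
Okoro vs Vance: Vance wins 4–3.
Okoro vs Umar: Okoro wins 4–3.
Vance vs Umar: Umar wins 4–3.
No candidate beats all others: Silva beats Umar beats Vance beats Silva, a majority cycle.

No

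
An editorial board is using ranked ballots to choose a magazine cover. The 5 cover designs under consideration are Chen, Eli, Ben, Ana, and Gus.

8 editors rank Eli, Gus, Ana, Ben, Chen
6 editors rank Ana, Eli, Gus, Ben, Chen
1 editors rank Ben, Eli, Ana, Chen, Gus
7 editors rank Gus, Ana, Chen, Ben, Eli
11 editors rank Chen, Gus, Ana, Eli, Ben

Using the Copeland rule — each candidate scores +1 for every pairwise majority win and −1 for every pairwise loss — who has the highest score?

Pairwise results:
  Chen vs Eli: Chen wins 18–15.
  Chen vs Ben: Chen wins 18–15.
  Chen vs Ana: Ana wins 22–11.
  Chen vs Gus: Gus wins 21–12.
  Eli vs Ben: Eli wins 25–8.
  Eli vs Ana: Ana wins 24–9.
  Eli vs Gus: Gus wins 18–15.
  Ben vs Ana: Ana wins 32–1.
  Ben vs Gus: Gus wins 32–1.
  Ana vs Gus: Gus wins 26–7.
Copeland scores (wins − losses):
  Chen: 2 − 2 = 0
  Eli: 1 − 3 = -2
  Ben: 0 − 4 = -4
  Ana: 3 − 1 = 2
  Gus: 4 − 0 = 4
Gus has the best Copeland score.

Gus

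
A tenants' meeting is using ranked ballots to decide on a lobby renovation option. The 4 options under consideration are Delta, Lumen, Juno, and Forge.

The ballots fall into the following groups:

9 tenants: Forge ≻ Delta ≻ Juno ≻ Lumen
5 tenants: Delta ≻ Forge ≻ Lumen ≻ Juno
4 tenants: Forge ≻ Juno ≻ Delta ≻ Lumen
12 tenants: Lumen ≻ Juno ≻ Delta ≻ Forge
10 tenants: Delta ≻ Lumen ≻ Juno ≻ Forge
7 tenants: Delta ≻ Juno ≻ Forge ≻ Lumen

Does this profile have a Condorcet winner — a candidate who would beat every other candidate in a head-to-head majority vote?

Head-to-head results (47 voters total):
Delta vs Lumen: Delta wins 35–12.
Delta vs Juno: Delta wins 31–16.
Delta vs Forge: Delta wins 34–13.
Lumen vs Juno: Lumen wins 27–20.
Lumen vs Forge: Forge wins 25–22.
Juno vs Forge: Juno wins 29–18.
Delta beats each rival — Lumen (35–12), Juno (31–16), Forge (34–13) — so Delta is the Condorcet winner.

Yes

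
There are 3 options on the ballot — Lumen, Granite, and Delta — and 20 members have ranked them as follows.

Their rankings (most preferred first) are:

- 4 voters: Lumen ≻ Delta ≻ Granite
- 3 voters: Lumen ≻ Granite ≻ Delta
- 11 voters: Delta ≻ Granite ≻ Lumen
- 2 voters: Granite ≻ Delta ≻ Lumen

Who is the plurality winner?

First-place vote totals:
  Lumen: 7
  Granite: 2
  Delta: 11
Delta has the most first-place votes.

Delta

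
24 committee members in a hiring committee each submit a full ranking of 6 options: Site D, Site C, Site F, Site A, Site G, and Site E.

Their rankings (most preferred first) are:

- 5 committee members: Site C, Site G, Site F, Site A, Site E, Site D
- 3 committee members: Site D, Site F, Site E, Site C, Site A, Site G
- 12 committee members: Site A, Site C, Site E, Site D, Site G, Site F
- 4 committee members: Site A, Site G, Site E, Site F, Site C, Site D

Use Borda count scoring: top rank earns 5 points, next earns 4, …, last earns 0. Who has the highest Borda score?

Site A

Borda scores:
  Site D: 5·0 + 3·5 + 12·2 + 4·0 = 39
  Site C: 5·5 + 3·2 + 12·4 + 4·1 = 83
  Site F: 5·3 + 3·4 + 12·0 + 4·2 = 35
  Site A: 5·2 + 3·1 + 12·5 + 4·5 = 93
  Site G: 5·4 + 3·0 + 12·1 + 4·4 = 48
  Site E: 5·1 + 3·3 + 12·3 + 4·3 = 62
Site A has the highest total.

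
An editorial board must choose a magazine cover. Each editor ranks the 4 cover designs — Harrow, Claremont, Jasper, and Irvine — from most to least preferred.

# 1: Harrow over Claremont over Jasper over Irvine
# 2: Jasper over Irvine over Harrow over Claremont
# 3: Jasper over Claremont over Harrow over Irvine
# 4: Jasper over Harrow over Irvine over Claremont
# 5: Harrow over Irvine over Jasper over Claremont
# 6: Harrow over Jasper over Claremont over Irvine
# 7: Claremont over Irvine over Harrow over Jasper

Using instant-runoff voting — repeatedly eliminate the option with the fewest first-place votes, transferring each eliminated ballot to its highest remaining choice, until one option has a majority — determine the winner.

Harrow

Round 1: Harrow 3, Jasper 3, Claremont 1, Irvine 0. Irvine has the fewest and is eliminated.
Round 2: Harrow 3, Jasper 3, Claremont 1. Claremont has the fewest and is eliminated.
Round 3: Harrow 4, Jasper 3. Harrow has a majority.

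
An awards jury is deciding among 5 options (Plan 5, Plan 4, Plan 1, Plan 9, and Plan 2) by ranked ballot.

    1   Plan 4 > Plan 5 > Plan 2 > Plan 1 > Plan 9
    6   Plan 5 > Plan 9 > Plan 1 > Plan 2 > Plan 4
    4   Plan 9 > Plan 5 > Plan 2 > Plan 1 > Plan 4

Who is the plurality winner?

Plan 5

First-place vote totals:
  Plan 5: 6
  Plan 4: 1
  Plan 1: 0
  Plan 9: 4
  Plan 2: 0
Plan 5 has the most first-place votes.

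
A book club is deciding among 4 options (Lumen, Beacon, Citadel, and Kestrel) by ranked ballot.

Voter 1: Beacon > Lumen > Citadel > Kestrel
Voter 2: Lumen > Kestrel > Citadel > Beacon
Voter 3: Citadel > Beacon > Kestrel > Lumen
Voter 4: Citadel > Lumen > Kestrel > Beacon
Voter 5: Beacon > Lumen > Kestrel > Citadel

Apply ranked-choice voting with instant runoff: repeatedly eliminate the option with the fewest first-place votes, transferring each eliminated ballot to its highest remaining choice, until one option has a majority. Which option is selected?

Round 1: Beacon 2, Citadel 2, Lumen 1, Kestrel 0. Kestrel has the fewest and is eliminated.
Round 2: Beacon 2, Citadel 2, Lumen 1. Lumen has the fewest and is eliminated.
Round 3: Citadel 3, Beacon 2. Citadel has a majority.

Citadel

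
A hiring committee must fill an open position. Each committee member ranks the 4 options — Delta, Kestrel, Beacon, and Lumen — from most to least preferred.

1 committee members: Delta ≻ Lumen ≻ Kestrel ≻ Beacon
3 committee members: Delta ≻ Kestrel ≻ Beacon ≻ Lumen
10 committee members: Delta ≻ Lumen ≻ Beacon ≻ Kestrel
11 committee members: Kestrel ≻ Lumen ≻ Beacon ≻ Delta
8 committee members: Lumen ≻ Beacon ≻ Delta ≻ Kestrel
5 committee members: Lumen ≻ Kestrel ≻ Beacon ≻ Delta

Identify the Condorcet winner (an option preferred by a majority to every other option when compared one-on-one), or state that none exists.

Head-to-head results (38 voters total):
Delta vs Kestrel: Delta wins 22–16.
Delta vs Beacon: Beacon wins 24–14.
Delta vs Lumen: Lumen wins 24–14.
Kestrel vs Beacon: Kestrel wins 20–18.
Kestrel vs Lumen: Lumen wins 24–14.
Beacon vs Lumen: Lumen wins 35–3.
Lumen beats each rival — Delta (24–14), Kestrel (24–14), Beacon (35–3) — so Lumen is the Condorcet winner.

Lumen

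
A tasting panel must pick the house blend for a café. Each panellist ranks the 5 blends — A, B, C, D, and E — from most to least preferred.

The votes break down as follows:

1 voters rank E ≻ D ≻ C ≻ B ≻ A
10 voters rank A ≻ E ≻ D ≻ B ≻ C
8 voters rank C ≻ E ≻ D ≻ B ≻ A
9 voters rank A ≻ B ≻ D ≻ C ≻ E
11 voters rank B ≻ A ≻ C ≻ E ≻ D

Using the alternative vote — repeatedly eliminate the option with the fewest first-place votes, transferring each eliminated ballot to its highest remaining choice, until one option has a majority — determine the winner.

Round 1: A 19, B 11, C 8, E 1, D 0. D has the fewest and is eliminated.
Round 2: A 19, B 11, C 8, E 1. E has the fewest and is eliminated.
Round 3: A 19, B 11, C 9. C has the fewest and is eliminated.
Round 4: B 20, A 19. B has a majority.

B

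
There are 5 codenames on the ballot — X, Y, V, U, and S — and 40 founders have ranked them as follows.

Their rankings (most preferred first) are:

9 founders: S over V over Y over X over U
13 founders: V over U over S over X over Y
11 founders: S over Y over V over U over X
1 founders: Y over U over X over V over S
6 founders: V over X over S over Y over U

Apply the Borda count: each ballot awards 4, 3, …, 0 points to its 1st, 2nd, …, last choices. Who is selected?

Borda scores:
  X: 9·1 + 13·1 + 11·0 + 2 + 6·3 = 42
  Y: 9·2 + 13·0 + 11·3 + 4 + 6·1 = 61
  V: 9·3 + 13·4 + 11·2 + 1 + 6·4 = 126
  U: 9·0 + 13·3 + 11·1 + 3 + 6·0 = 53
  S: 9·4 + 13·2 + 11·4 + 0 + 6·2 = 118
V has the highest total.

V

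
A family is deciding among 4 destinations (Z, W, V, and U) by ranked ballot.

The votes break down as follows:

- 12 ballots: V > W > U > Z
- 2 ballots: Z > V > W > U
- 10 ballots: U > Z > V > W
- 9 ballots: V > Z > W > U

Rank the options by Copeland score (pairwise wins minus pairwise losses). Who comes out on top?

V

Pairwise results:
  Z vs W: Z wins 21–12.
  Z vs V: V wins 21–12.
  Z vs U: U wins 22–11.
  W vs V: V wins 33–0.
  W vs U: W wins 23–10.
  V vs U: V wins 23–10.
Copeland scores (wins − losses):
  Z: 1 − 2 = -1
  W: 1 − 2 = -1
  V: 3 − 0 = 3
  U: 1 − 2 = -1
V has the best Copeland score.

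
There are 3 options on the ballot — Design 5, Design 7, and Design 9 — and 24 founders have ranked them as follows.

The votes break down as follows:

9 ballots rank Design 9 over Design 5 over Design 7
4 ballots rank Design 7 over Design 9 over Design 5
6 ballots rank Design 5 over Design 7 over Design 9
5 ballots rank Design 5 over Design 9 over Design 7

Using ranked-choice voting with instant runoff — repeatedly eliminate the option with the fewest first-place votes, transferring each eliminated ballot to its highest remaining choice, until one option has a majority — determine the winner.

Design 9

Round 1: Design 5 11, Design 9 9, Design 7 4. Design 7 has the fewest and is eliminated.
Round 2: Design 9 13, Design 5 11. Design 9 has a majority.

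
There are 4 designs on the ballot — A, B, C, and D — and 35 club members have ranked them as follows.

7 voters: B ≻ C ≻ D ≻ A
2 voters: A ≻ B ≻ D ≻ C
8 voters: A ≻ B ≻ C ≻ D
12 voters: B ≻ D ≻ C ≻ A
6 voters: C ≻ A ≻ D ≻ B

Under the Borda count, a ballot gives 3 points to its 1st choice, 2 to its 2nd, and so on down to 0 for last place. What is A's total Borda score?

Borda scores:
  A: 7·0 + 2·3 + 8·3 + 12·0 + 6·2 = 42
  B: 7·3 + 2·2 + 8·2 + 12·3 + 6·0 = 77
  C: 7·2 + 2·0 + 8·1 + 12·1 + 6·3 = 52
  D: 7·1 + 2·1 + 8·0 + 12·2 + 6·1 = 39

42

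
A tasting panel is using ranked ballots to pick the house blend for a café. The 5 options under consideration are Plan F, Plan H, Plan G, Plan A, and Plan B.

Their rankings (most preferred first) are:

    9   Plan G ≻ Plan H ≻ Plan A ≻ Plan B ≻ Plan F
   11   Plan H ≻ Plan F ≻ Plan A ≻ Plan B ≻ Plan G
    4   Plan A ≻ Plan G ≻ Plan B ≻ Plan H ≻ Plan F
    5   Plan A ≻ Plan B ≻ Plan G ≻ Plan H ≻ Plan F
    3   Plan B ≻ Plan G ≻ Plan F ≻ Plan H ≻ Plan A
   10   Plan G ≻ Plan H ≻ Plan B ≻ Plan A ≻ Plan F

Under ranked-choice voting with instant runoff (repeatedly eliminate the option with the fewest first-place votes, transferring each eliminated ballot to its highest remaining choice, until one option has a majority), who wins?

Plan G

Round 1: Plan G 19, Plan H 11, Plan A 9, Plan B 3, Plan F 0. Plan F has the fewest and is eliminated.
Round 2: Plan G 19, Plan H 11, Plan A 9, Plan B 3. Plan B has the fewest and is eliminated.
Round 3: Plan G 22, Plan H 11, Plan A 9. Plan G has a majority.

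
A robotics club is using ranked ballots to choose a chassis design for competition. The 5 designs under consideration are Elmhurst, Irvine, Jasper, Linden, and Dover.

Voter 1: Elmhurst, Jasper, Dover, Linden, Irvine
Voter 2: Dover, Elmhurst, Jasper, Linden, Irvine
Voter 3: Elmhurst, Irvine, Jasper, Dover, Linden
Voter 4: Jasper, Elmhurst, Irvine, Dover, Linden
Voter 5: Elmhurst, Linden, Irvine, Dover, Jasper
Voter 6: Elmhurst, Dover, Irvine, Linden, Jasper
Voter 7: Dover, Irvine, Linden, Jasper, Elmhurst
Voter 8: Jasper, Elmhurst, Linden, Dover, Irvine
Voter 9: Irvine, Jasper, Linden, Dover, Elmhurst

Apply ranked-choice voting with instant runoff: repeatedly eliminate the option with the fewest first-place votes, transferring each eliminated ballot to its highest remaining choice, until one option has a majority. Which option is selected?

Elmhurst

Round 1: Elmhurst 4, Jasper 2, Dover 2, Irvine 1, Linden 0. Linden has the fewest and is eliminated.
Round 2: Elmhurst 4, Jasper 2, Dover 2, Irvine 1. Irvine has the fewest and is eliminated.
Round 3: Elmhurst 4, Jasper 3, Dover 2. Dover has the fewest and is eliminated.
Round 4: Elmhurst 5, Jasper 4. Elmhurst has a majority.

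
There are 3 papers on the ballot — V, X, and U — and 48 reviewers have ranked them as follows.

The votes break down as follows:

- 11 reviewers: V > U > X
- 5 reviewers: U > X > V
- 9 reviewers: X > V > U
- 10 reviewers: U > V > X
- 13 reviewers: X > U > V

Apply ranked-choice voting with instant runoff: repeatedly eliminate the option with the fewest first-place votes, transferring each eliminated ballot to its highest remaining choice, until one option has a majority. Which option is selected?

U

Round 1: X 22, U 15, V 11. V has the fewest and is eliminated.
Round 2: U 26, X 22. U has a majority.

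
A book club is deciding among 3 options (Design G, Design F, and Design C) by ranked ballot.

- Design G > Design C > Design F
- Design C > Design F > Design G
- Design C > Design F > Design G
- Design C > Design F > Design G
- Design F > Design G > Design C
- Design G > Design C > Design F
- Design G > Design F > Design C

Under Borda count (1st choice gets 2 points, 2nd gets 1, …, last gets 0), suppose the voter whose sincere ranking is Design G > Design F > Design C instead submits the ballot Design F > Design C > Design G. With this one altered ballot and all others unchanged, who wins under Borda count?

Design C

Borda totals with the altered ballot: Design G 5, Design F 7, Design C 9.
The winner is unchanged: still Design C.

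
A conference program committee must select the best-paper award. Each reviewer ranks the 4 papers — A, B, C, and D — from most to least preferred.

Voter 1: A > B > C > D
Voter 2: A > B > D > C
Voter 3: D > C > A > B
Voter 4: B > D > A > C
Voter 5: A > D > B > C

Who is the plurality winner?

A

First-place vote totals:
  A: 3
  B: 1
  C: 0
  D: 1
A has the most first-place votes.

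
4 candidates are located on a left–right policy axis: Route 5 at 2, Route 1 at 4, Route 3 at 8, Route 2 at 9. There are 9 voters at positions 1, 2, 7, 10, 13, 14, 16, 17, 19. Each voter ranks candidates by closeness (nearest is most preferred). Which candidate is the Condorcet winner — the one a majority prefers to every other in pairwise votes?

With single-peaked preferences on a line, the Condorcet winner is the candidate closest to the median voter.
The median voter (position 13) is closest to Route 2 at 9.
Check: Route 2 vs Route 1 — voters closer to Route 2: 7 of 9.

Route 2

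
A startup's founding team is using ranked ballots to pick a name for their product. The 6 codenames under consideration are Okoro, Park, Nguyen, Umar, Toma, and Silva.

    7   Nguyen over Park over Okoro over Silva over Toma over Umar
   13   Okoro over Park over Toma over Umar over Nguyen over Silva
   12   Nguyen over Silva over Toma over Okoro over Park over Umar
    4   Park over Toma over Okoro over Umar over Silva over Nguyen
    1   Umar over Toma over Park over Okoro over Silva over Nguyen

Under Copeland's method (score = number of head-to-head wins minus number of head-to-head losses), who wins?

Nguyen

Pairwise results:
  Okoro vs Park: Okoro wins 25–12.
  Okoro vs Nguyen: Nguyen wins 19–18.
  Okoro vs Umar: Okoro wins 36–1.
  Okoro vs Toma: Okoro wins 20–17.
  Okoro vs Silva: Okoro wins 25–12.
  Park vs Nguyen: Nguyen wins 19–18.
  Park vs Umar: Park wins 36–1.
  Park vs Toma: Park wins 24–13.
  Park vs Silva: Park wins 25–12.
  Nguyen vs Umar: Nguyen wins 19–18.
  Nguyen vs Toma: Nguyen wins 19–18.
  Nguyen vs Silva: Nguyen wins 32–5.
  Umar vs Toma: Toma wins 36–1.
  Umar vs Silva: Silva wins 19–18.
  Toma vs Silva: Silva wins 19–18.
Copeland scores (wins − losses):
  Okoro: 4 − 1 = 3
  Park: 3 − 2 = 1
  Nguyen: 5 − 0 = 5
  Umar: 0 − 5 = -5
  Toma: 1 − 4 = -3
  Silva: 2 − 3 = -1
Nguyen has the best Copeland score.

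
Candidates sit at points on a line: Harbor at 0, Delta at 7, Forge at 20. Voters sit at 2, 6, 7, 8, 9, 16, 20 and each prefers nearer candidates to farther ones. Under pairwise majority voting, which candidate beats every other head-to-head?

With single-peaked preferences on a line, the Condorcet winner is the candidate closest to the median voter.
The median voter (position 8) is closest to Delta at 7.
Check: Delta vs Forge — voters closer to Delta: 5 of 7.

Delta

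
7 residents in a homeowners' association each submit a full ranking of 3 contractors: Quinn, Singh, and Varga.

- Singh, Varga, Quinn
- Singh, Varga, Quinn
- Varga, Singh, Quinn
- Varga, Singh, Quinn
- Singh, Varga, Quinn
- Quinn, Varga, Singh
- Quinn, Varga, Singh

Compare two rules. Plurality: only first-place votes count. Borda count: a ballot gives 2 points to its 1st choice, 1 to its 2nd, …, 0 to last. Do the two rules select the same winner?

No

Plurality first-place counts: Quinn 2, Singh 3, Varga 2 → Singh.
Borda totals: Quinn 4, Singh 8, Varga 9 → Varga.
The two rules disagree: plurality picks Singh, Borda picks Varga.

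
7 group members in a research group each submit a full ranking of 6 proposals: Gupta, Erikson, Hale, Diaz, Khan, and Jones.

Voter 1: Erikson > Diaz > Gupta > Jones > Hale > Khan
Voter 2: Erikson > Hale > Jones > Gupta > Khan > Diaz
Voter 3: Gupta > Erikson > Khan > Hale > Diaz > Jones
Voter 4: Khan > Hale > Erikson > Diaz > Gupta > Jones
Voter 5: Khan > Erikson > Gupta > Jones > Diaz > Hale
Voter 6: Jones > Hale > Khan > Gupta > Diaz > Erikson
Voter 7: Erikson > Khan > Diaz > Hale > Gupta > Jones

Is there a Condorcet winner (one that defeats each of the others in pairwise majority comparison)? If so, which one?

Head-to-head results (7 voters total):
Gupta vs Erikson: Erikson wins 5–2.
Gupta vs Hale: Hale wins 4–3.
Gupta vs Diaz: Gupta wins 4–3.
Gupta vs Khan: Khan wins 4–3.
Gupta vs Jones: Gupta wins 5–2.
Erikson vs Hale: Erikson wins 5–2.
Erikson vs Diaz: Erikson wins 6–1.
Erikson vs Khan: Erikson wins 4–3.
Erikson vs Jones: Erikson wins 6–1.
Hale vs Diaz: Hale wins 4–3.
Hale vs Khan: Khan wins 4–3.
Hale vs Jones: Hale wins 4–3.
Diaz vs Khan: Khan wins 6–1.
Diaz vs Jones: Diaz wins 4–3.
Khan vs Jones: Khan wins 4–3.
Erikson beats each rival — Gupta (5–2), Hale (5–2), Diaz (6–1), Khan (4–3), Jones (6–1) — so Erikson is the Condorcet winner.

Erikson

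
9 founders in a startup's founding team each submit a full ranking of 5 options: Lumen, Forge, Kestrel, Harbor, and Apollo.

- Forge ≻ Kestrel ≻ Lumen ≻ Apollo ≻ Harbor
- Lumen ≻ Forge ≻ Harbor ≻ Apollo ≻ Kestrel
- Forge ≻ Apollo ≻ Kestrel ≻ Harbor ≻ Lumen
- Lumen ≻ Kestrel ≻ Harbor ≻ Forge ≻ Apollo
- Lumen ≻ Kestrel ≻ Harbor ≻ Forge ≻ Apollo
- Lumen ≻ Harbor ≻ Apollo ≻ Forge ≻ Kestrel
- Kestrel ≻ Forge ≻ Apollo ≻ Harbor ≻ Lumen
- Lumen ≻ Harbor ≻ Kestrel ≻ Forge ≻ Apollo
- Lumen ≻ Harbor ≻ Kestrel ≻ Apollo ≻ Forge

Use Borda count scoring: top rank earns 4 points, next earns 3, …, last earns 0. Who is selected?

Borda scores:
  Lumen: 2 + 4 + 0 + 4 + 4 + 4 + 0 + 4 + 4 = 26
  Forge: 4 + 3 + 4 + 1 + 1 + 1 + 3 + 1 + 0 = 18
  Kestrel: 3 + 0 + 2 + 3 + 3 + 0 + 4 + 2 + 2 = 19
  Harbor: 0 + 2 + 1 + 2 + 2 + 3 + 1 + 3 + 3 = 17
  Apollo: 1 + 1 + 3 + 0 + 0 + 2 + 2 + 0 + 1 = 10
Lumen has the highest total.

Lumen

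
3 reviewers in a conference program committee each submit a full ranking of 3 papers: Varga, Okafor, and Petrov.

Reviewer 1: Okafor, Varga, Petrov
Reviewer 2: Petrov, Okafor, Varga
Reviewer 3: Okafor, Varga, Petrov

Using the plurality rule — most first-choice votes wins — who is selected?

First-place vote totals:
  Varga: 0
  Okafor: 2
  Petrov: 1
Okafor has the most first-place votes.

Okafor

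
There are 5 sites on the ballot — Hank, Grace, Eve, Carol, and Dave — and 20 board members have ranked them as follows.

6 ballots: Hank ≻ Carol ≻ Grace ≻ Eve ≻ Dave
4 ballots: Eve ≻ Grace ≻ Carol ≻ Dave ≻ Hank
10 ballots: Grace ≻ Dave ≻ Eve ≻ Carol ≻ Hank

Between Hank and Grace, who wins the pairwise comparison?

Grace

Ballots ranking Hank above Grace: 6.
Ballots ranking Grace above Hank: 4+10 = 14.
Grace wins the head-to-head, 14–6.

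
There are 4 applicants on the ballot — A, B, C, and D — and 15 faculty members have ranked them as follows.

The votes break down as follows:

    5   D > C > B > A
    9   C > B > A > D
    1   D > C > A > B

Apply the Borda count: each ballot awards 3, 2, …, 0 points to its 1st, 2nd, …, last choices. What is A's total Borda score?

10

Borda scores:
  A: 5·0 + 9·1 + 1 = 10
  B: 5·1 + 9·2 + 0 = 23
  C: 5·2 + 9·3 + 2 = 39
  D: 5·3 + 9·0 + 3 = 18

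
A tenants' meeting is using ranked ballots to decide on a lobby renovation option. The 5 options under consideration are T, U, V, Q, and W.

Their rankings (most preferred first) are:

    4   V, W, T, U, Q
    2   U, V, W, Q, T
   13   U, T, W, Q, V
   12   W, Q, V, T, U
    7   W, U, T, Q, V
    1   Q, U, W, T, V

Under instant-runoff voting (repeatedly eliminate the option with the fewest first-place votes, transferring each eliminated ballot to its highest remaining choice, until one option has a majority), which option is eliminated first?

Round 1: W 19, U 15, V 4, Q 1, T 0. T has the fewest and is eliminated.
Round 2: W 19, U 15, V 4, Q 1. Q has the fewest and is eliminated.
Round 3: W 19, U 16, V 4. V has the fewest and is eliminated.
Round 4: W 23, U 16. W has a majority.

T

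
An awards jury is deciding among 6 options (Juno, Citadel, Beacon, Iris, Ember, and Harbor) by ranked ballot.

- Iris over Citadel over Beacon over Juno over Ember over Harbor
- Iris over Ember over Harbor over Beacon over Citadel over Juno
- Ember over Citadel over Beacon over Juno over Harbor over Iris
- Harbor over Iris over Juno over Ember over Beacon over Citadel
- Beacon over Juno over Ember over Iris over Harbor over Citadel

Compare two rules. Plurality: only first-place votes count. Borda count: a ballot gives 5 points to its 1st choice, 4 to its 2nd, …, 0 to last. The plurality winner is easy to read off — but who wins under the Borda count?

Plurality first-place counts: Juno 0, Citadel 0, Beacon 1, Iris 2, Ember 1, Harbor 1 → Iris.
Borda totals: Juno 11, Citadel 9, Beacon 14, Iris 16, Ember 15, Harbor 10 → Iris.

Iris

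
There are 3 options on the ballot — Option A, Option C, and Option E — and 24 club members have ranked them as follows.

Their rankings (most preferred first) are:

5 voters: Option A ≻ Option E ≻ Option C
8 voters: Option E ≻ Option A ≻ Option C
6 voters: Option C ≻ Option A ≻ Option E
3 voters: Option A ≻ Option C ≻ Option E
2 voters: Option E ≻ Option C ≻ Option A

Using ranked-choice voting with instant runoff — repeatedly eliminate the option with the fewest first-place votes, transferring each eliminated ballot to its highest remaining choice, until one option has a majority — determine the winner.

Option A

Round 1: Option E 10, Option A 8, Option C 6. Option C has the fewest and is eliminated.
Round 2: Option A 14, Option E 10. Option A has a majority.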